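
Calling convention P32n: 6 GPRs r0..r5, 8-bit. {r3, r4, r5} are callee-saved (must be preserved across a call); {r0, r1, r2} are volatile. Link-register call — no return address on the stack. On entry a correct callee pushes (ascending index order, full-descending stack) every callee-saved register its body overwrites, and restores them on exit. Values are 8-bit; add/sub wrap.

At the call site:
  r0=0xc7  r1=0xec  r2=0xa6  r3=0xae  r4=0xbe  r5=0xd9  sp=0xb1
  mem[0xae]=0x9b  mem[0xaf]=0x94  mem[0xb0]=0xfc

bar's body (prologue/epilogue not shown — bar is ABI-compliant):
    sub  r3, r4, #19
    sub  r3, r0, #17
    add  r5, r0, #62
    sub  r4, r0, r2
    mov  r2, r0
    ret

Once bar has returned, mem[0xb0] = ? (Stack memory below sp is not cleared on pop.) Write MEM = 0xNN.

prologue: push r3 → mem[0xb0]=0xae, sp=0xb0
prologue: push r4 → mem[0xaf]=0xbe, sp=0xaf
prologue: push r5 → mem[0xae]=0xd9, sp=0xae
body[0] sub  r3, r4, #19 → r3=0xab
body[1] sub  r3, r0, #17 → r3=0xb6
body[2] add  r5, r0, #62 → r5=0x05
body[3] sub  r4, r0, r2 → r4=0x21
body[4] mov  r2, r0 → r2=0xc7
epilogue: pop r5=0xd9, sp=0xaf
epilogue: pop r4=0xbe, sp=0xb0
epilogue: pop r3=0xae, sp=0xb1
prologue pushed ['r3', 'r4', 'r5'] at ['0xb0', '0xaf', '0xae']

MEM = 0xae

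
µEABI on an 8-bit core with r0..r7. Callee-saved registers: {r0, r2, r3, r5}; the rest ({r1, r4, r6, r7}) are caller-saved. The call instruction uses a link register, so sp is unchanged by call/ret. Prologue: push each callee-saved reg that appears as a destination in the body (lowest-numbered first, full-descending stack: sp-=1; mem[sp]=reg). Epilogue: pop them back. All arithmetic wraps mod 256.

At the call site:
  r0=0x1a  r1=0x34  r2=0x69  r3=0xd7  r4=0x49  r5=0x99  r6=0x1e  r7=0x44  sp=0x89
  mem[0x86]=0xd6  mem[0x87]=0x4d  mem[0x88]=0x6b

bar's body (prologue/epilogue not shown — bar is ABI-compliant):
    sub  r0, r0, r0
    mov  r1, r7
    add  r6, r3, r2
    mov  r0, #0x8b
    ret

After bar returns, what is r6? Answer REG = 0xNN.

REG = 0x40

prologue: push r0 → mem[0x88]=0x1a, sp=0x88
body[0] sub  r0, r0, r0 → r0=0x00
body[1] mov  r1, r7 → r1=0x44
body[2] add  r6, r3, r2 → r6=0x40
body[3] mov  r0, #0x8b → r0=0x8b
epilogue: pop r0=0x1a, sp=0x89
r6 is caller-saved → body value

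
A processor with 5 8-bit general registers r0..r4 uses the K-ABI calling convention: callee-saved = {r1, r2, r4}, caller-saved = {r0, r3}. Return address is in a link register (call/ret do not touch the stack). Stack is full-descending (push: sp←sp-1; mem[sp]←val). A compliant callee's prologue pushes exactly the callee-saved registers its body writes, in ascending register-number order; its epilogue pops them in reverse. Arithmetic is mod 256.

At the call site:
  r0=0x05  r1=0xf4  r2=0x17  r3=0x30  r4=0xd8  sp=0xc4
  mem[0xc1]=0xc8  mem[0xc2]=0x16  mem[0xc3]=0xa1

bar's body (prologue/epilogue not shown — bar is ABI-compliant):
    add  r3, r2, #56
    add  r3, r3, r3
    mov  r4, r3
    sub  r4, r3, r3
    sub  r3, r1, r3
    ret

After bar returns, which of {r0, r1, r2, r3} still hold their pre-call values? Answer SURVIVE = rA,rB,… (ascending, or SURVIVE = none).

prologue: push r4 -> mem[0xc3]=0xd8, sp=0xc3
body[0] add  r3, r2, #56 -> r3=0x4f
body[1] add  r3, r3, r3 -> r3=0x9e
body[2] mov  r4, r3 -> r4=0x9e
body[3] sub  r4, r3, r3 -> r4=0x00
body[4] sub  r3, r1, r3 -> r3=0x56
epilogue: pop r4=0xd8, sp=0xc4
r0: caller-saved, written=False
r1: callee-saved, written=False
r2: callee-saved, written=False
r3: caller-saved, written=True

SURVIVE = r0,r1,r2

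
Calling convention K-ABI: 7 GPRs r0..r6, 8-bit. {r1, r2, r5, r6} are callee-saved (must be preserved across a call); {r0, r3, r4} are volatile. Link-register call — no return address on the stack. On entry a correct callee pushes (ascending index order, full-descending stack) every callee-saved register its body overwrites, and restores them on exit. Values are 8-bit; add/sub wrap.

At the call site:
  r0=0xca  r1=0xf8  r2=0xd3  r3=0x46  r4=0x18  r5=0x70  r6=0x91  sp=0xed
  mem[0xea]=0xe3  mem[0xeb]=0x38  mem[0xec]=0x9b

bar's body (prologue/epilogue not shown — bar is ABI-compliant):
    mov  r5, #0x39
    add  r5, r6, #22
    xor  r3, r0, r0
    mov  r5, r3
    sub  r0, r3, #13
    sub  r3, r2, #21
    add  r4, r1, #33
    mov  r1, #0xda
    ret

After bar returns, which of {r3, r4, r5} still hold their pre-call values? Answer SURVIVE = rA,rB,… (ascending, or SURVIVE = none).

SURVIVE = r5

prologue: push r1 -> mem[0xec]=0xf8, sp=0xec
prologue: push r5 -> mem[0xeb]=0x70, sp=0xeb
body[0] mov  r5, #0x39 -> r5=0x39
body[1] add  r5, r6, #22 -> r5=0xa7
body[2] xor  r3, r0, r0 -> r3=0x00
body[3] mov  r5, r3 -> r5=0x00
body[4] sub  r0, r3, #13 -> r0=0xf3
body[5] sub  r3, r2, #21 -> r3=0xbe
body[6] add  r4, r1, #33 -> r4=0x19
body[7] mov  r1, #0xda -> r1=0xda
epilogue: pop r5=0x70, sp=0xec
epilogue: pop r1=0xf8, sp=0xed
r3: caller-saved, written=True
r4: caller-saved, written=True
r5: callee-saved, written=True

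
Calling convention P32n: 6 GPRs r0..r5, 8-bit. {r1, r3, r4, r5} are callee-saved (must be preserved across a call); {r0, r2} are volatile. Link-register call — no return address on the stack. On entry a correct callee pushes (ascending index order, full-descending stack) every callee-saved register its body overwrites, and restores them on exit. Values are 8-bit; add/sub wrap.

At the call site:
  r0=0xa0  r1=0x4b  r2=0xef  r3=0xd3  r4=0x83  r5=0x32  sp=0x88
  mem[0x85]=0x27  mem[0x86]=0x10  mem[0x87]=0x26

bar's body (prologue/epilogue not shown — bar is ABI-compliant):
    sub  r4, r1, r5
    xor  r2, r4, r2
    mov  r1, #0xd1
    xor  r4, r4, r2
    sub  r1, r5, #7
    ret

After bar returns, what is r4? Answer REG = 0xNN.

REG = 0x83

prologue: push r1 -> mem[0x87]=0x4b, sp=0x87
prologue: push r4 -> mem[0x86]=0x83, sp=0x86
body[0] sub  r4, r1, r5 -> r4=0x19
body[1] xor  r2, r4, r2 -> r2=0xf6
body[2] mov  r1, #0xd1 -> r1=0xd1
body[3] xor  r4, r4, r2 -> r4=0xef
body[4] sub  r1, r5, #7 -> r1=0x2b
epilogue: pop r4=0x83, sp=0x87
epilogue: pop r1=0x4b, sp=0x88
r4 is callee-saved -> restored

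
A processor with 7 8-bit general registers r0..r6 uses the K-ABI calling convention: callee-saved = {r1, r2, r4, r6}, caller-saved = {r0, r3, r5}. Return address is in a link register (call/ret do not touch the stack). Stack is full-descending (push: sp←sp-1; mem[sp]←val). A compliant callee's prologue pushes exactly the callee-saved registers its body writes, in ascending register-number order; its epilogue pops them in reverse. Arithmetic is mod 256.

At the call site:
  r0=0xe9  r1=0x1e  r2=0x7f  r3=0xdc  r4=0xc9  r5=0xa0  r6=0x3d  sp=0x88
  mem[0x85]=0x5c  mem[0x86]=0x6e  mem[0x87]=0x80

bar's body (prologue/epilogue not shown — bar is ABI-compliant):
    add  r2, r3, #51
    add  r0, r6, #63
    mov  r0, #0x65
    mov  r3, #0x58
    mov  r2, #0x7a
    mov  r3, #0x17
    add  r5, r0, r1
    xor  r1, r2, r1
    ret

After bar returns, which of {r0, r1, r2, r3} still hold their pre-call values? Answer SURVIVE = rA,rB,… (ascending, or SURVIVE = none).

prologue: push r1 -> mem[0x87]=0x1e, sp=0x87
prologue: push r2 -> mem[0x86]=0x7f, sp=0x86
body[0] add  r2, r3, #51 -> r2=0x0f
body[1] add  r0, r6, #63 -> r0=0x7c
body[2] mov  r0, #0x65 -> r0=0x65
body[3] mov  r3, #0x58 -> r3=0x58
body[4] mov  r2, #0x7a -> r2=0x7a
body[5] mov  r3, #0x17 -> r3=0x17
body[6] add  r5, r0, r1 -> r5=0x83
body[7] xor  r1, r2, r1 -> r1=0x64
epilogue: pop r2=0x7f, sp=0x87
epilogue: pop r1=0x1e, sp=0x88
r0: caller-saved, written=True
r1: callee-saved, written=True
r2: callee-saved, written=True
r3: caller-saved, written=True

SURVIVE = r1,r2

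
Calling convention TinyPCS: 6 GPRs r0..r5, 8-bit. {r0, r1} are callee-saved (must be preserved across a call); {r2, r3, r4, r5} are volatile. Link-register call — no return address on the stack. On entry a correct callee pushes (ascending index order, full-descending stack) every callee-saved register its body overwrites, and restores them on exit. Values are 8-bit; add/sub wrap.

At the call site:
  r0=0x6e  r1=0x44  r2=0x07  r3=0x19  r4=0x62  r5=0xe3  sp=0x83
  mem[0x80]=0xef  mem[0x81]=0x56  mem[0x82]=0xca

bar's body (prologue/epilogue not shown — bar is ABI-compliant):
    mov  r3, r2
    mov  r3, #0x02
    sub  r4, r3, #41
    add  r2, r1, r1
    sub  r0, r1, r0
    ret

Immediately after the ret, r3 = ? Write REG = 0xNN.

prologue: push r0 → mem[0x82]=0x6e, sp=0x82
body[0] mov  r3, r2 → r3=0x07
body[1] mov  r3, #0x02 → r3=0x02
body[2] sub  r4, r3, #41 → r4=0xd9
body[3] add  r2, r1, r1 → r2=0x88
body[4] sub  r0, r1, r0 → r0=0xd6
epilogue: pop r0=0x6e, sp=0x83
r3 is caller-saved → body value

REG = 0x02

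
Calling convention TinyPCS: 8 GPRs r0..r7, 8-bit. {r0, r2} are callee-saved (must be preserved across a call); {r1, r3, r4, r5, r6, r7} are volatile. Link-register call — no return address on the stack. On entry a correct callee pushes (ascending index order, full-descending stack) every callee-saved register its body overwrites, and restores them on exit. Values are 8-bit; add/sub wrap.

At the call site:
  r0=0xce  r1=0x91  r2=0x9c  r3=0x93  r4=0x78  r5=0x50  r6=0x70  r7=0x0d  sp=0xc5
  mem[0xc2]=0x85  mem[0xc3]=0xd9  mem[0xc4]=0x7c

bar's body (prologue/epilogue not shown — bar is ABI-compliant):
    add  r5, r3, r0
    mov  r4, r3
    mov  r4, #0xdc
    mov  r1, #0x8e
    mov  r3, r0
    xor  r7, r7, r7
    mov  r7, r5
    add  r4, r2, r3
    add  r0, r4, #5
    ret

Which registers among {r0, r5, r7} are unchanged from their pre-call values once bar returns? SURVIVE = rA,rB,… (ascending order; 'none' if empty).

prologue: push r0 -> mem[0xc4]=0xce, sp=0xc4
body[0] add  r5, r3, r0 -> r5=0x61
body[1] mov  r4, r3 -> r4=0x93
body[2] mov  r4, #0xdc -> r4=0xdc
body[3] mov  r1, #0x8e -> r1=0x8e
body[4] mov  r3, r0 -> r3=0xce
body[5] xor  r7, r7, r7 -> r7=0x00
body[6] mov  r7, r5 -> r7=0x61
body[7] add  r4, r2, r3 -> r4=0x6a
body[8] add  r0, r4, #5 -> r0=0x6f
epilogue: pop r0=0xce, sp=0xc5
r0: callee-saved, written=True
r5: caller-saved, written=True
r7: caller-saved, written=True

SURVIVE = r0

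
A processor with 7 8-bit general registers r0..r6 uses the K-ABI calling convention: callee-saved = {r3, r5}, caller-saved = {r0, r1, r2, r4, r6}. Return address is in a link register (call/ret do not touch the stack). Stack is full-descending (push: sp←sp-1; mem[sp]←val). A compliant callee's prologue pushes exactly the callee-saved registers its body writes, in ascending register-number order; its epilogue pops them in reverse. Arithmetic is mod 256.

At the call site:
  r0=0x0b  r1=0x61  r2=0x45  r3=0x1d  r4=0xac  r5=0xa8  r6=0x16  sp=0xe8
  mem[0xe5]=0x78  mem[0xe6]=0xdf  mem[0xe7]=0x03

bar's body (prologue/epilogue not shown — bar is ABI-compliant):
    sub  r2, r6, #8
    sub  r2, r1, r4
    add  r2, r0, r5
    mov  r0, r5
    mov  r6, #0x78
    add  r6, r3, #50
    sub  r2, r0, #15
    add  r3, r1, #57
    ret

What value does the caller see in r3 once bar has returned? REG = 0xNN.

REG = 0x1d

prologue: push r3 → mem[0xe7]=0x1d, sp=0xe7
body[0] sub  r2, r6, #8 → r2=0x0e
body[1] sub  r2, r1, r4 → r2=0xb5
body[2] add  r2, r0, r5 → r2=0xb3
body[3] mov  r0, r5 → r0=0xa8
body[4] mov  r6, #0x78 → r6=0x78
body[5] add  r6, r3, #50 → r6=0x4f
body[6] sub  r2, r0, #15 → r2=0x99
body[7] add  r3, r1, #57 → r3=0x9a
epilogue: pop r3=0x1d, sp=0xe8
r3 is callee-saved → restored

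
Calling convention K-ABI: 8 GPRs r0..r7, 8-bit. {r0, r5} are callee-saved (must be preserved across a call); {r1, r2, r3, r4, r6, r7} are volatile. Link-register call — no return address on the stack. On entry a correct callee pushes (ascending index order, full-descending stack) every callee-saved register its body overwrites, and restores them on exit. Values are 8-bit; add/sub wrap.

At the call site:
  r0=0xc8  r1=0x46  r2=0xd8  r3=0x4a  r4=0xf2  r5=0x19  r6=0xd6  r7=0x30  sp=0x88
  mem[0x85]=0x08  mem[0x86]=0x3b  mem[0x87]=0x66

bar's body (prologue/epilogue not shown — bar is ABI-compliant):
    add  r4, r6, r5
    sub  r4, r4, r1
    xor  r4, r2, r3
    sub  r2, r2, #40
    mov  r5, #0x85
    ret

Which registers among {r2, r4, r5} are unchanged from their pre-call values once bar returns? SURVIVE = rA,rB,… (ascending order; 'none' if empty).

prologue: push r5 → mem[0x87]=0x19, sp=0x87
body[0] add  r4, r6, r5 → r4=0xef
body[1] sub  r4, r4, r1 → r4=0xa9
body[2] xor  r4, r2, r3 → r4=0x92
body[3] sub  r2, r2, #40 → r2=0xb0
body[4] mov  r5, #0x85 → r5=0x85
epilogue: pop r5=0x19, sp=0x88
r2: caller-saved, written=True
r4: caller-saved, written=True
r5: callee-saved, written=True

SURVIVE = r5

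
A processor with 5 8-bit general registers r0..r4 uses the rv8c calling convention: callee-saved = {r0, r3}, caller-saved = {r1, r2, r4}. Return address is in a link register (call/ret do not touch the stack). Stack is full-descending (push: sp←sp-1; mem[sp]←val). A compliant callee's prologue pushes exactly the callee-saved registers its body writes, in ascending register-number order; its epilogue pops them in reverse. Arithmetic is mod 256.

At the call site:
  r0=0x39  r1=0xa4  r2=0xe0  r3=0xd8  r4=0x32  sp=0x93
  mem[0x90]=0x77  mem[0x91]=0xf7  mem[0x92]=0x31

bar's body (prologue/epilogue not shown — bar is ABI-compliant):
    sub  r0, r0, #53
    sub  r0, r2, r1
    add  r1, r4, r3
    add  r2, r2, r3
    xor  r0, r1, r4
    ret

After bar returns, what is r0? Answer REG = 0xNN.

prologue: push r0 -> mem[0x92]=0x39, sp=0x92
body[0] sub  r0, r0, #53 -> r0=0x04
body[1] sub  r0, r2, r1 -> r0=0x3c
body[2] add  r1, r4, r3 -> r1=0x0a
body[3] add  r2, r2, r3 -> r2=0xb8
body[4] xor  r0, r1, r4 -> r0=0x38
epilogue: pop r0=0x39, sp=0x93
r0 is callee-saved -> restored

REG = 0x39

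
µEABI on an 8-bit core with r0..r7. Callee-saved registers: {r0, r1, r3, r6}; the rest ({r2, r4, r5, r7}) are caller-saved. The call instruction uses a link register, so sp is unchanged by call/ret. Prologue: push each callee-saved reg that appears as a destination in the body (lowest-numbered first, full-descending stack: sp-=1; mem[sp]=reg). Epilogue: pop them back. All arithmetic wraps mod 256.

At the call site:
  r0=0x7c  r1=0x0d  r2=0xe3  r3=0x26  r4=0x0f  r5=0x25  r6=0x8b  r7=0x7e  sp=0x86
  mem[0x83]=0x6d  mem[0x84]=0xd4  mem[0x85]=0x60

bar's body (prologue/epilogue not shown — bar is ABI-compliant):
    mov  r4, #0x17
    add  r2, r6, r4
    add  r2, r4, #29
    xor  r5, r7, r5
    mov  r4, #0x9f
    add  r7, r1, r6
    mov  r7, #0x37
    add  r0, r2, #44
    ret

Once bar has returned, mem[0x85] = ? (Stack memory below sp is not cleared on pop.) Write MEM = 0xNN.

MEM = 0x7c

prologue: push r0 → mem[0x85]=0x7c, sp=0x85
body[0] mov  r4, #0x17 → r4=0x17
body[1] add  r2, r6, r4 → r2=0xa2
body[2] add  r2, r4, #29 → r2=0x34
body[3] xor  r5, r7, r5 → r5=0x5b
body[4] mov  r4, #0x9f → r4=0x9f
body[5] add  r7, r1, r6 → r7=0x98
body[6] mov  r7, #0x37 → r7=0x37
body[7] add  r0, r2, #44 → r0=0x60
epilogue: pop r0=0x7c, sp=0x86
prologue pushed ['r0'] at ['0x85']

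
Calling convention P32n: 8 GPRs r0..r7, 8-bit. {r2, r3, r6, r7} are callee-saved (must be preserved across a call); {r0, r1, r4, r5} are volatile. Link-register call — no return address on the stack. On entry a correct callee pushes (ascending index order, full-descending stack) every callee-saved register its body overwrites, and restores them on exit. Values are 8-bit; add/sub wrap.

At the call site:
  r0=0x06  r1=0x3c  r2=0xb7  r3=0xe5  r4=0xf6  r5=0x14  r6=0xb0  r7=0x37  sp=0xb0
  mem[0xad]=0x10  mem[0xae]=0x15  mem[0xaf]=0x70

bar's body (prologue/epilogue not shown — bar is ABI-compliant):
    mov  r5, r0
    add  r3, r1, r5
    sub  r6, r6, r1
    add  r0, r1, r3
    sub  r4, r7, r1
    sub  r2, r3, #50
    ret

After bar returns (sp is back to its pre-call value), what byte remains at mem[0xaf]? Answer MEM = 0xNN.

prologue: push r2 -> mem[0xaf]=0xb7, sp=0xaf
prologue: push r3 -> mem[0xae]=0xe5, sp=0xae
prologue: push r6 -> mem[0xad]=0xb0, sp=0xad
body[0] mov  r5, r0 -> r5=0x06
body[1] add  r3, r1, r5 -> r3=0x42
body[2] sub  r6, r6, r1 -> r6=0x74
body[3] add  r0, r1, r3 -> r0=0x7e
body[4] sub  r4, r7, r1 -> r4=0xfb
body[5] sub  r2, r3, #50 -> r2=0x10
epilogue: pop r6=0xb0, sp=0xae
epilogue: pop r3=0xe5, sp=0xaf
epilogue: pop r2=0xb7, sp=0xb0
prologue pushed ['r2', 'r3', 'r6'] at ['0xaf', '0xae', '0xad']

MEM = 0xb7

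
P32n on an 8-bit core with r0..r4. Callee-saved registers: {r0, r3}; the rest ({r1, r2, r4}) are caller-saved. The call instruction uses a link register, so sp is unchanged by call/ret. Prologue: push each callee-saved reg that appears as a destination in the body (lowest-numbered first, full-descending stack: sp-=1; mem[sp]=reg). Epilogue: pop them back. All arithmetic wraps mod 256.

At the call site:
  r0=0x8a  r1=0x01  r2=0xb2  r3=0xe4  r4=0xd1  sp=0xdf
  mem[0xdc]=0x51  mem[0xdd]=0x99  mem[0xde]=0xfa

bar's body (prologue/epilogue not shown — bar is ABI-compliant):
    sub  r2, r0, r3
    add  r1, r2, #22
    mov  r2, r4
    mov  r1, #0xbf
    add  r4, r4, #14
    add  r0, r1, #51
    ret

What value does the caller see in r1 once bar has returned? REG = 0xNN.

prologue: push r0 -> mem[0xde]=0x8a, sp=0xde
body[0] sub  r2, r0, r3 -> r2=0xa6
body[1] add  r1, r2, #22 -> r1=0xbc
body[2] mov  r2, r4 -> r2=0xd1
body[3] mov  r1, #0xbf -> r1=0xbf
body[4] add  r4, r4, #14 -> r4=0xdf
body[5] add  r0, r1, #51 -> r0=0xf2
epilogue: pop r0=0x8a, sp=0xdf
r1 is caller-saved -> body value

REG = 0xbf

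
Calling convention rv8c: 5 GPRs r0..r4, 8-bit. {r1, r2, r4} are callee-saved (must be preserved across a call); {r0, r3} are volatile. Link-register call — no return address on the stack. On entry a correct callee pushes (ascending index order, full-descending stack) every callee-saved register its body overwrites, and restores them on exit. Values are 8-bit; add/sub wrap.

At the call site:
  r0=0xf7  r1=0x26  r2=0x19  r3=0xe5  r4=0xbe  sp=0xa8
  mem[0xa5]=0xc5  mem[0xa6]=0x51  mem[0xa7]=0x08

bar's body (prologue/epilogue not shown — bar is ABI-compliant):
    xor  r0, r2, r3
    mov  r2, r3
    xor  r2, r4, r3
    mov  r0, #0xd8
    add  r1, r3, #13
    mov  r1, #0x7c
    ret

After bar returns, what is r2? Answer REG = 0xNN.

REG = 0x19

prologue: push r1 -> mem[0xa7]=0x26, sp=0xa7
prologue: push r2 -> mem[0xa6]=0x19, sp=0xa6
body[0] xor  r0, r2, r3 -> r0=0xfc
body[1] mov  r2, r3 -> r2=0xe5
body[2] xor  r2, r4, r3 -> r2=0x5b
body[3] mov  r0, #0xd8 -> r0=0xd8
body[4] add  r1, r3, #13 -> r1=0xf2
body[5] mov  r1, #0x7c -> r1=0x7c
epilogue: pop r2=0x19, sp=0xa7
epilogue: pop r1=0x26, sp=0xa8
r2 is callee-saved -> restored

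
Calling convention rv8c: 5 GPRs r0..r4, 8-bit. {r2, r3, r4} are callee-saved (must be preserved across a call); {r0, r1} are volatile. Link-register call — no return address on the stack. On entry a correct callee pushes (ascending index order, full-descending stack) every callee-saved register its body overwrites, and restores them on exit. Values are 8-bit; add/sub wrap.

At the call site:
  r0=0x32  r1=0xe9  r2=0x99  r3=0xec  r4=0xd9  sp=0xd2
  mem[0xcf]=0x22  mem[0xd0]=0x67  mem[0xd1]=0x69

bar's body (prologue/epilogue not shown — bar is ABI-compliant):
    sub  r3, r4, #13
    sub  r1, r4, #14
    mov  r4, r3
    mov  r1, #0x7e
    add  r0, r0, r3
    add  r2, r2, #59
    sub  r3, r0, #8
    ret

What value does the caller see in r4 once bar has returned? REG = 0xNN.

prologue: push r2 → mem[0xd1]=0x99, sp=0xd1
prologue: push r3 → mem[0xd0]=0xec, sp=0xd0
prologue: push r4 → mem[0xcf]=0xd9, sp=0xcf
body[0] sub  r3, r4, #13 → r3=0xcc
body[1] sub  r1, r4, #14 → r1=0xcb
body[2] mov  r4, r3 → r4=0xcc
body[3] mov  r1, #0x7e → r1=0x7e
body[4] add  r0, r0, r3 → r0=0xfe
body[5] add  r2, r2, #59 → r2=0xd4
body[6] sub  r3, r0, #8 → r3=0xf6
epilogue: pop r4=0xd9, sp=0xd0
epilogue: pop r3=0xec, sp=0xd1
epilogue: pop r2=0x99, sp=0xd2
r4 is callee-saved → restored

REG = 0xd9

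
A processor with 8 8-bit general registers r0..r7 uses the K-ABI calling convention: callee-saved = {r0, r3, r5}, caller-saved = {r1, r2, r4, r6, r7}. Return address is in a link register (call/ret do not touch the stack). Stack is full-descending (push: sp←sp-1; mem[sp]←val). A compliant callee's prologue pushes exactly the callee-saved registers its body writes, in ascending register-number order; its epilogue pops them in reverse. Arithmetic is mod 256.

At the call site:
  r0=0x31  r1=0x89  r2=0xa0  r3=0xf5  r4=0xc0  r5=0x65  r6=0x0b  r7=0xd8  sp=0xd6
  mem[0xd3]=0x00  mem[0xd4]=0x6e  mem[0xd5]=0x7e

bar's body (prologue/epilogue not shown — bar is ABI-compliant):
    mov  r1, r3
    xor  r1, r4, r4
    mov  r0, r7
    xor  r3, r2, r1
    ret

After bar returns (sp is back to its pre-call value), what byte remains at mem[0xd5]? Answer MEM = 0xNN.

MEM = 0x31

prologue: push r0 → mem[0xd5]=0x31, sp=0xd5
prologue: push r3 → mem[0xd4]=0xf5, sp=0xd4
body[0] mov  r1, r3 → r1=0xf5
body[1] xor  r1, r4, r4 → r1=0x00
body[2] mov  r0, r7 → r0=0xd8
body[3] xor  r3, r2, r1 → r3=0xa0
epilogue: pop r3=0xf5, sp=0xd5
epilogue: pop r0=0x31, sp=0xd6
prologue pushed ['r0', 'r3'] at ['0xd5', '0xd4']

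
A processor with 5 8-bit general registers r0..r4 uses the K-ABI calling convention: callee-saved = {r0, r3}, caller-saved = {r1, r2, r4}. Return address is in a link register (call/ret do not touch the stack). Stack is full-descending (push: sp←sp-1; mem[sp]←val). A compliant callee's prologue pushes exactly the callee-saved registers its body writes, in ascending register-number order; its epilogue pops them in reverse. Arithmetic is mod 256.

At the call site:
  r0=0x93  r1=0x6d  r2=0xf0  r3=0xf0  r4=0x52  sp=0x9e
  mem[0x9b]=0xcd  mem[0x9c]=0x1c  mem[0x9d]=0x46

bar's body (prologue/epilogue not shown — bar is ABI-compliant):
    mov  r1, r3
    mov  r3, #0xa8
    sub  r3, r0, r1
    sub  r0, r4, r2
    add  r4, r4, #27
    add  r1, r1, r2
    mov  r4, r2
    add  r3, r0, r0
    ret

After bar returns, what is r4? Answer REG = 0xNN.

prologue: push r0 -> mem[0x9d]=0x93, sp=0x9d
prologue: push r3 -> mem[0x9c]=0xf0, sp=0x9c
body[0] mov  r1, r3 -> r1=0xf0
body[1] mov  r3, #0xa8 -> r3=0xa8
body[2] sub  r3, r0, r1 -> r3=0xa3
body[3] sub  r0, r4, r2 -> r0=0x62
body[4] add  r4, r4, #27 -> r4=0x6d
body[5] add  r1, r1, r2 -> r1=0xe0
body[6] mov  r4, r2 -> r4=0xf0
body[7] add  r3, r0, r0 -> r3=0xc4
epilogue: pop r3=0xf0, sp=0x9d
epilogue: pop r0=0x93, sp=0x9e
r4 is caller-saved -> body value

REG = 0xf0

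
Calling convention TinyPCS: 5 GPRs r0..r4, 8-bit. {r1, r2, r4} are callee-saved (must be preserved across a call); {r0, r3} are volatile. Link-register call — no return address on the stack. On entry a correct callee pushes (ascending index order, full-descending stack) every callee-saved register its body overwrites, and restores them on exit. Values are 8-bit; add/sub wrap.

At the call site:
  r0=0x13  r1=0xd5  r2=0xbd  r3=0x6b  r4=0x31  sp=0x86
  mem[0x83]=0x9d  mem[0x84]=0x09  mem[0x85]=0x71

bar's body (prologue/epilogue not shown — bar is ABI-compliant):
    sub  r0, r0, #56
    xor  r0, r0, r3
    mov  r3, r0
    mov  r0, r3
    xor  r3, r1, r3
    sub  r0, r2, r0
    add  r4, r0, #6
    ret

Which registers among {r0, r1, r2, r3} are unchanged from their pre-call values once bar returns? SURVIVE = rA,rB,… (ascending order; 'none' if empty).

SURVIVE = r1,r2

prologue: push r4 → mem[0x85]=0x31, sp=0x85
body[0] sub  r0, r0, #56 → r0=0xdb
body[1] xor  r0, r0, r3 → r0=0xb0
body[2] mov  r3, r0 → r3=0xb0
body[3] mov  r0, r3 → r0=0xb0
body[4] xor  r3, r1, r3 → r3=0x65
body[5] sub  r0, r2, r0 → r0=0x0d
body[6] add  r4, r0, #6 → r4=0x13
epilogue: pop r4=0x31, sp=0x86
r0: caller-saved, written=True
r1: callee-saved, written=False
r2: callee-saved, written=False
r3: caller-saved, written=True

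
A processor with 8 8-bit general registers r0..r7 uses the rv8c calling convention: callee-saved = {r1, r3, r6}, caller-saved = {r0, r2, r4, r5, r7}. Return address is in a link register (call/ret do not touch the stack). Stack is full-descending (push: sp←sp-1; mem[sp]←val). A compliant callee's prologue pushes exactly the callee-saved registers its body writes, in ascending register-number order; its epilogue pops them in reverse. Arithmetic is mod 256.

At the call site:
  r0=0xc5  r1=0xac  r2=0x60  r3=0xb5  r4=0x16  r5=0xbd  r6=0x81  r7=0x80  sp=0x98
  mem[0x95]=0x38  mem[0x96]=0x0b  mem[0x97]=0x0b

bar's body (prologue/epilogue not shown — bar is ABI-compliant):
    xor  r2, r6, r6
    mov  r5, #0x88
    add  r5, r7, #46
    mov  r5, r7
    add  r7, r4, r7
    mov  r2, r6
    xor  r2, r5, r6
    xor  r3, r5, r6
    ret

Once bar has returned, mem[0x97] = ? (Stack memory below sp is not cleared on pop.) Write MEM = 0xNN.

prologue: push r3 -> mem[0x97]=0xb5, sp=0x97
body[0] xor  r2, r6, r6 -> r2=0x00
body[1] mov  r5, #0x88 -> r5=0x88
body[2] add  r5, r7, #46 -> r5=0xae
body[3] mov  r5, r7 -> r5=0x80
body[4] add  r7, r4, r7 -> r7=0x96
body[5] mov  r2, r6 -> r2=0x81
body[6] xor  r2, r5, r6 -> r2=0x01
body[7] xor  r3, r5, r6 -> r3=0x01
epilogue: pop r3=0xb5, sp=0x98
prologue pushed ['r3'] at ['0x97']

MEM = 0xb5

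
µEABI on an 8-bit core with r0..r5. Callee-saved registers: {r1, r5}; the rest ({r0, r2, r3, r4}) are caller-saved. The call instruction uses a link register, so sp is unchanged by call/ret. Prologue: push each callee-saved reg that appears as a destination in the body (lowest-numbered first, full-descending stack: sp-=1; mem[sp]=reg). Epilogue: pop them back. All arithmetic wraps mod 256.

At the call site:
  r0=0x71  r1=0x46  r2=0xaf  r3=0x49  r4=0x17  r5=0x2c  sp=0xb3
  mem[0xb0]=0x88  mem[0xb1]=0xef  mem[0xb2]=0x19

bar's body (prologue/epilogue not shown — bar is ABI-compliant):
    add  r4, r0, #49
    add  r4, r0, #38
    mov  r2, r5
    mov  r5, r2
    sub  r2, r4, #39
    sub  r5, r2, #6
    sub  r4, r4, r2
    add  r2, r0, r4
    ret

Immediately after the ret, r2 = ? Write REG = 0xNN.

REG = 0x98

prologue: push r5 -> mem[0xb2]=0x2c, sp=0xb2
body[0] add  r4, r0, #49 -> r4=0xa2
body[1] add  r4, r0, #38 -> r4=0x97
body[2] mov  r2, r5 -> r2=0x2c
body[3] mov  r5, r2 -> r5=0x2c
body[4] sub  r2, r4, #39 -> r2=0x70
body[5] sub  r5, r2, #6 -> r5=0x6a
body[6] sub  r4, r4, r2 -> r4=0x27
body[7] add  r2, r0, r4 -> r2=0x98
epilogue: pop r5=0x2c, sp=0xb3
r2 is caller-saved -> body value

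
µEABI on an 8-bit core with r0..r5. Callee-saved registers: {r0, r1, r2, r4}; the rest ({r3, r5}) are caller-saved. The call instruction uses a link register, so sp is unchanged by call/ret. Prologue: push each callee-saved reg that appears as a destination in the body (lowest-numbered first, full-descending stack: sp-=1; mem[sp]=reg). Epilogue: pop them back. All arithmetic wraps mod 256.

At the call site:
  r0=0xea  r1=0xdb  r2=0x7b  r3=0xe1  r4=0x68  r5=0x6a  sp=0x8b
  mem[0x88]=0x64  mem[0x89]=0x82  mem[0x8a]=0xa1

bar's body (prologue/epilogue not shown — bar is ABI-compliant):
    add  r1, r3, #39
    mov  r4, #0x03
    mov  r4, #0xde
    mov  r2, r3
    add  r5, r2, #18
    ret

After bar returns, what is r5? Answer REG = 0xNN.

REG = 0xf3

prologue: push r1 → mem[0x8a]=0xdb, sp=0x8a
prologue: push r2 → mem[0x89]=0x7b, sp=0x89
prologue: push r4 → mem[0x88]=0x68, sp=0x88
body[0] add  r1, r3, #39 → r1=0x08
body[1] mov  r4, #0x03 → r4=0x03
body[2] mov  r4, #0xde → r4=0xde
body[3] mov  r2, r3 → r2=0xe1
body[4] add  r5, r2, #18 → r5=0xf3
epilogue: pop r4=0x68, sp=0x89
epilogue: pop r2=0x7b, sp=0x8a
epilogue: pop r1=0xdb, sp=0x8b
r5 is caller-saved → body value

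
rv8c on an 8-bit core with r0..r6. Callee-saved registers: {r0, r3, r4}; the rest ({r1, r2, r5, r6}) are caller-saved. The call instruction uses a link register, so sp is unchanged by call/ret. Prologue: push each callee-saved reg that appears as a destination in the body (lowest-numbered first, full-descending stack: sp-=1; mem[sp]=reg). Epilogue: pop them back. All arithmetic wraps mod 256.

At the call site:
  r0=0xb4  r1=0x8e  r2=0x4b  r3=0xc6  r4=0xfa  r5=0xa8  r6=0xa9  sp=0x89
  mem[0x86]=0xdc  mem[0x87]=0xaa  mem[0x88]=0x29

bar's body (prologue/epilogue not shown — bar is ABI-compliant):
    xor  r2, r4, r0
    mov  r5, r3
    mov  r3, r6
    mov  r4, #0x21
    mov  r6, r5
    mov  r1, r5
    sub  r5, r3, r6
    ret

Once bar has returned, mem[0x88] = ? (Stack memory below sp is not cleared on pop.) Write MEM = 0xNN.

prologue: push r3 → mem[0x88]=0xc6, sp=0x88
prologue: push r4 → mem[0x87]=0xfa, sp=0x87
body[0] xor  r2, r4, r0 → r2=0x4e
body[1] mov  r5, r3 → r5=0xc6
body[2] mov  r3, r6 → r3=0xa9
body[3] mov  r4, #0x21 → r4=0x21
body[4] mov  r6, r5 → r6=0xc6
body[5] mov  r1, r5 → r1=0xc6
body[6] sub  r5, r3, r6 → r5=0xe3
epilogue: pop r4=0xfa, sp=0x88
epilogue: pop r3=0xc6, sp=0x89
prologue pushed ['r3', 'r4'] at ['0x88', '0x87']

MEM = 0xc6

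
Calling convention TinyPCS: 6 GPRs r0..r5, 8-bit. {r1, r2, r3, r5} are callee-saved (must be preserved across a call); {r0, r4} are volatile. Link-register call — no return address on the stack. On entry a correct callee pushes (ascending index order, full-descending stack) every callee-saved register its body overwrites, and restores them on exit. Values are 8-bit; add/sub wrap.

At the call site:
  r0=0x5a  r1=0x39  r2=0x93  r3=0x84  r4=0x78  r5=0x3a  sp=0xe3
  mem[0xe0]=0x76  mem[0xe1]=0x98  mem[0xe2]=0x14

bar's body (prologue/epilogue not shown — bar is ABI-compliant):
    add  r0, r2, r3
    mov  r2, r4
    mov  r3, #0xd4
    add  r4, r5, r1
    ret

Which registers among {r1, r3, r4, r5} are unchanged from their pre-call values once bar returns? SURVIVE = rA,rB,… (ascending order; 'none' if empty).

prologue: push r2 -> mem[0xe2]=0x93, sp=0xe2
prologue: push r3 -> mem[0xe1]=0x84, sp=0xe1
body[0] add  r0, r2, r3 -> r0=0x17
body[1] mov  r2, r4 -> r2=0x78
body[2] mov  r3, #0xd4 -> r3=0xd4
body[3] add  r4, r5, r1 -> r4=0x73
epilogue: pop r3=0x84, sp=0xe2
epilogue: pop r2=0x93, sp=0xe3
r1: callee-saved, written=False
r3: callee-saved, written=True
r4: caller-saved, written=True
r5: callee-saved, written=False

SURVIVE = r1,r3,r5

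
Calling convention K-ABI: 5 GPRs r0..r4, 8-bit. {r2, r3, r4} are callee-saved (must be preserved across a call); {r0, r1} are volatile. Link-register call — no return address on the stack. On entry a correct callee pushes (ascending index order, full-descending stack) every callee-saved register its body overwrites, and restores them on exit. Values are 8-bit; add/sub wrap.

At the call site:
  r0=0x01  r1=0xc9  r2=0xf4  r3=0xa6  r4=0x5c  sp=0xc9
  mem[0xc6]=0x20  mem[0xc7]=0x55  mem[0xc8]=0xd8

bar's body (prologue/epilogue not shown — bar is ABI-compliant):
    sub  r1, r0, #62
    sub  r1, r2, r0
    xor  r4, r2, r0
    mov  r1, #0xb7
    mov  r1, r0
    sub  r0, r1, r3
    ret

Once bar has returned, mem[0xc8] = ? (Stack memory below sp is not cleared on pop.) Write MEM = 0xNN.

MEM = 0x5c

prologue: push r4 → mem[0xc8]=0x5c, sp=0xc8
body[0] sub  r1, r0, #62 → r1=0xc3
body[1] sub  r1, r2, r0 → r1=0xf3
body[2] xor  r4, r2, r0 → r4=0xf5
body[3] mov  r1, #0xb7 → r1=0xb7
body[4] mov  r1, r0 → r1=0x01
body[5] sub  r0, r1, r3 → r0=0x5b
epilogue: pop r4=0x5c, sp=0xc9
prologue pushed ['r4'] at ['0xc8']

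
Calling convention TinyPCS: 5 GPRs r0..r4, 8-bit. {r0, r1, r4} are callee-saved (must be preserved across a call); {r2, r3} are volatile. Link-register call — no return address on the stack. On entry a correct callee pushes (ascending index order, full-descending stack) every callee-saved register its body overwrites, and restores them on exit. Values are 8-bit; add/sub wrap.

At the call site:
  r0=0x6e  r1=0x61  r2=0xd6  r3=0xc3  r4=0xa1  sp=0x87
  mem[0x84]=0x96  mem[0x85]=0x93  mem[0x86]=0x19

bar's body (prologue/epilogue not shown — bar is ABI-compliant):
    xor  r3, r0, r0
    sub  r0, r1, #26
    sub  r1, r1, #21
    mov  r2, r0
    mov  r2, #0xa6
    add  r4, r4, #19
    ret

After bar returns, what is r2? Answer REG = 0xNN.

REG = 0xa6

prologue: push r0 -> mem[0x86]=0x6e, sp=0x86
prologue: push r1 -> mem[0x85]=0x61, sp=0x85
prologue: push r4 -> mem[0x84]=0xa1, sp=0x84
body[0] xor  r3, r0, r0 -> r3=0x00
body[1] sub  r0, r1, #26 -> r0=0x47
body[2] sub  r1, r1, #21 -> r1=0x4c
body[3] mov  r2, r0 -> r2=0x47
body[4] mov  r2, #0xa6 -> r2=0xa6
body[5] add  r4, r4, #19 -> r4=0xb4
epilogue: pop r4=0xa1, sp=0x85
epilogue: pop r1=0x61, sp=0x86
epilogue: pop r0=0x6e, sp=0x87
r2 is caller-saved -> body value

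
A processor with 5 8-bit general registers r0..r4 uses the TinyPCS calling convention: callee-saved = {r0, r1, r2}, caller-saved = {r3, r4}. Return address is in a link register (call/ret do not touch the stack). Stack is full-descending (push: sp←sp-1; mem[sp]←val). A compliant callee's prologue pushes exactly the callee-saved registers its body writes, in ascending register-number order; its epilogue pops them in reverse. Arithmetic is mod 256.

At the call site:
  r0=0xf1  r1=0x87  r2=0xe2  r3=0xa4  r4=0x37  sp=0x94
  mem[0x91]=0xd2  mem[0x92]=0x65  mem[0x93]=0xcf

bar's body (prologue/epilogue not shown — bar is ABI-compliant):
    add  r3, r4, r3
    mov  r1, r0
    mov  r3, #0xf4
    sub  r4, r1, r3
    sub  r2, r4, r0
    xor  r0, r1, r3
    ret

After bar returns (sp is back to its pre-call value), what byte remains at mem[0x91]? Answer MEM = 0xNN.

MEM = 0xe2

prologue: push r0 -> mem[0x93]=0xf1, sp=0x93
prologue: push r1 -> mem[0x92]=0x87, sp=0x92
prologue: push r2 -> mem[0x91]=0xe2, sp=0x91
body[0] add  r3, r4, r3 -> r3=0xdb
body[1] mov  r1, r0 -> r1=0xf1
body[2] mov  r3, #0xf4 -> r3=0xf4
body[3] sub  r4, r1, r3 -> r4=0xfd
body[4] sub  r2, r4, r0 -> r2=0x0c
body[5] xor  r0, r1, r3 -> r0=0x05
epilogue: pop r2=0xe2, sp=0x92
epilogue: pop r1=0x87, sp=0x93
epilogue: pop r0=0xf1, sp=0x94
prologue pushed ['r0', 'r1', 'r2'] at ['0x93', '0x92', '0x91']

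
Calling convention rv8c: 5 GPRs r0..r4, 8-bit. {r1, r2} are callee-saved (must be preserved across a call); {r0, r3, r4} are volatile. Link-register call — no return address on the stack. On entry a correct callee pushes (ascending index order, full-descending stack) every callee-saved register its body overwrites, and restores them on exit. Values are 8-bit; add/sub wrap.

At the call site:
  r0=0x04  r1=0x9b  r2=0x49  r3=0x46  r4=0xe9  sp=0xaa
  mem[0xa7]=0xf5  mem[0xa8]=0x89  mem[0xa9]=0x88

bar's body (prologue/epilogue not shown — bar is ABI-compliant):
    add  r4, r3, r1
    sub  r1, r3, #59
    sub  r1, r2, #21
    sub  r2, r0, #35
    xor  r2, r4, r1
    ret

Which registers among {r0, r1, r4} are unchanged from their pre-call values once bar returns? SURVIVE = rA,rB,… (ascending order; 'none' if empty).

SURVIVE = r0,r1

prologue: push r1 → mem[0xa9]=0x9b, sp=0xa9
prologue: push r2 → mem[0xa8]=0x49, sp=0xa8
body[0] add  r4, r3, r1 → r4=0xe1
body[1] sub  r1, r3, #59 → r1=0x0b
body[2] sub  r1, r2, #21 → r1=0x34
body[3] sub  r2, r0, #35 → r2=0xe1
body[4] xor  r2, r4, r1 → r2=0xd5
epilogue: pop r2=0x49, sp=0xa9
epilogue: pop r1=0x9b, sp=0xaa
r0: caller-saved, written=False
r1: callee-saved, written=True
r4: caller-saved, written=True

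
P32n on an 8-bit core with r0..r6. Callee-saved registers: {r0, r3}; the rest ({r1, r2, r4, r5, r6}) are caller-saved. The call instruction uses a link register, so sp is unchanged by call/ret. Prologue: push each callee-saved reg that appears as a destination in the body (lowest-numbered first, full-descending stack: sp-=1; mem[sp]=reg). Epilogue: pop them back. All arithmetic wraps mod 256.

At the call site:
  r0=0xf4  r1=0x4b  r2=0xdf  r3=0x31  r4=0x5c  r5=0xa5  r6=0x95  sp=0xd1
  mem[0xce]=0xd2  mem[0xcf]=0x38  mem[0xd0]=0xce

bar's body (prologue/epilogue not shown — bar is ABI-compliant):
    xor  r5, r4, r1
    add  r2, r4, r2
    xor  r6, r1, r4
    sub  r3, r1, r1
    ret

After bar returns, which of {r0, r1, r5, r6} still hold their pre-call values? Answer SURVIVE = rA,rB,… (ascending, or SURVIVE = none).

prologue: push r3 -> mem[0xd0]=0x31, sp=0xd0
body[0] xor  r5, r4, r1 -> r5=0x17
body[1] add  r2, r4, r2 -> r2=0x3b
body[2] xor  r6, r1, r4 -> r6=0x17
body[3] sub  r3, r1, r1 -> r3=0x00
epilogue: pop r3=0x31, sp=0xd1
r0: callee-saved, written=False
r1: caller-saved, written=False
r5: caller-saved, written=True
r6: caller-saved, written=True

SURVIVE = r0,r1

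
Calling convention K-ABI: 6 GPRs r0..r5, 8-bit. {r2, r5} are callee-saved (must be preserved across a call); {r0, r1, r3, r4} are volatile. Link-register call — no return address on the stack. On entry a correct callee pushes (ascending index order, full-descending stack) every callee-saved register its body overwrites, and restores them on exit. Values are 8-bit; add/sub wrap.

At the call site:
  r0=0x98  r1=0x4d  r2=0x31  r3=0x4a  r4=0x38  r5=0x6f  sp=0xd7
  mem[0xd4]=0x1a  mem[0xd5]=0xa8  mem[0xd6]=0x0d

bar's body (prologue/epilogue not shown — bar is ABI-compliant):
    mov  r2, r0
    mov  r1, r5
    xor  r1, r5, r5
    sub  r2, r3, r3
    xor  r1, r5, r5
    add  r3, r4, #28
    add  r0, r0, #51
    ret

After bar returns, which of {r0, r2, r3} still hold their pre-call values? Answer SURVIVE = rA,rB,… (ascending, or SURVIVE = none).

SURVIVE = r2

prologue: push r2 → mem[0xd6]=0x31, sp=0xd6
body[0] mov  r2, r0 → r2=0x98
body[1] mov  r1, r5 → r1=0x6f
body[2] xor  r1, r5, r5 → r1=0x00
body[3] sub  r2, r3, r3 → r2=0x00
body[4] xor  r1, r5, r5 → r1=0x00
body[5] add  r3, r4, #28 → r3=0x54
body[6] add  r0, r0, #51 → r0=0xcb
epilogue: pop r2=0x31, sp=0xd7
r0: caller-saved, written=True
r2: callee-saved, written=True
r3: caller-saved, written=True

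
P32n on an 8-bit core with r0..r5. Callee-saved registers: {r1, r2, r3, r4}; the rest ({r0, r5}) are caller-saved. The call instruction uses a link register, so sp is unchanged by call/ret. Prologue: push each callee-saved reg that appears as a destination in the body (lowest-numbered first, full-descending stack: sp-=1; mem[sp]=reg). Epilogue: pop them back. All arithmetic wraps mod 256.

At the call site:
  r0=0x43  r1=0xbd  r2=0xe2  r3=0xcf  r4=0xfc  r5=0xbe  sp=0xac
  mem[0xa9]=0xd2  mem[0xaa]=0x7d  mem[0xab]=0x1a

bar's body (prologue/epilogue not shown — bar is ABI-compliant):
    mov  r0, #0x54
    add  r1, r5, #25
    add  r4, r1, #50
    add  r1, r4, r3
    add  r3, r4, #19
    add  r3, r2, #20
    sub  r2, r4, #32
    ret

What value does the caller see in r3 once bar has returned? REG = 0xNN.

REG = 0xcf

prologue: push r1 -> mem[0xab]=0xbd, sp=0xab
prologue: push r2 -> mem[0xaa]=0xe2, sp=0xaa
prologue: push r3 -> mem[0xa9]=0xcf, sp=0xa9
prologue: push r4 -> mem[0xa8]=0xfc, sp=0xa8
body[0] mov  r0, #0x54 -> r0=0x54
body[1] add  r1, r5, #25 -> r1=0xd7
body[2] add  r4, r1, #50 -> r4=0x09
body[3] add  r1, r4, r3 -> r1=0xd8
body[4] add  r3, r4, #19 -> r3=0x1c
body[5] add  r3, r2, #20 -> r3=0xf6
body[6] sub  r2, r4, #32 -> r2=0xe9
epilogue: pop r4=0xfc, sp=0xa9
epilogue: pop r3=0xcf, sp=0xaa
epilogue: pop r2=0xe2, sp=0xab
epilogue: pop r1=0xbd, sp=0xac
r3 is callee-saved -> restored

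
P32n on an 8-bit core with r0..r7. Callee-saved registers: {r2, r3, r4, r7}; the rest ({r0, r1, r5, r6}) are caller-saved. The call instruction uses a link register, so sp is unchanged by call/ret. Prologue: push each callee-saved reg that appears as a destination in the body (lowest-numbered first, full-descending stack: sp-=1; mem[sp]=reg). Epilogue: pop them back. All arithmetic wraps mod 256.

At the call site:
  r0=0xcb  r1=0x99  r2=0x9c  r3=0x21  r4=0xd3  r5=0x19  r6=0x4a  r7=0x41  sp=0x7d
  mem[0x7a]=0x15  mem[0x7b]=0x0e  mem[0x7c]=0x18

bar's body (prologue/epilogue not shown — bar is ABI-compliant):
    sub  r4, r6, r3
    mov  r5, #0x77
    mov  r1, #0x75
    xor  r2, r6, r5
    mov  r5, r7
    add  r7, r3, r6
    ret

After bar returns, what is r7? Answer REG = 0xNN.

REG = 0x41

prologue: push r2 -> mem[0x7c]=0x9c, sp=0x7c
prologue: push r4 -> mem[0x7b]=0xd3, sp=0x7b
prologue: push r7 -> mem[0x7a]=0x41, sp=0x7a
body[0] sub  r4, r6, r3 -> r4=0x29
body[1] mov  r5, #0x77 -> r5=0x77
body[2] mov  r1, #0x75 -> r1=0x75
body[3] xor  r2, r6, r5 -> r2=0x3d
body[4] mov  r5, r7 -> r5=0x41
body[5] add  r7, r3, r6 -> r7=0x6b
epilogue: pop r7=0x41, sp=0x7b
epilogue: pop r4=0xd3, sp=0x7c
epilogue: pop r2=0x9c, sp=0x7d
r7 is callee-saved -> restored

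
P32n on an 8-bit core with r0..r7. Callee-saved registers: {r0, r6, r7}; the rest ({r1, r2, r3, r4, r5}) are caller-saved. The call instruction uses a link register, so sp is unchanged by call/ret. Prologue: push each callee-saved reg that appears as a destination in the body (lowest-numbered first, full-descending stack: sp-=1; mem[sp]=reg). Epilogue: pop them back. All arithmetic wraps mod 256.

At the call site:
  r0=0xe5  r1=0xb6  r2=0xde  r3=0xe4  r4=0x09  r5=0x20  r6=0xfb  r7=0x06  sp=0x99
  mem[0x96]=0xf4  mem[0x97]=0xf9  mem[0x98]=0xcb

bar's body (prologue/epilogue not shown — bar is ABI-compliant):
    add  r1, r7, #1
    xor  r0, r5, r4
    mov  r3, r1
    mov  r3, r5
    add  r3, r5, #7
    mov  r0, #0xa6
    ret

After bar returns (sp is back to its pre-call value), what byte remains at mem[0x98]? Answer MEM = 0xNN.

prologue: push r0 -> mem[0x98]=0xe5, sp=0x98
body[0] add  r1, r7, #1 -> r1=0x07
body[1] xor  r0, r5, r4 -> r0=0x29
body[2] mov  r3, r1 -> r3=0x07
body[3] mov  r3, r5 -> r3=0x20
body[4] add  r3, r5, #7 -> r3=0x27
body[5] mov  r0, #0xa6 -> r0=0xa6
epilogue: pop r0=0xe5, sp=0x99
prologue pushed ['r0'] at ['0x98']

MEM = 0xe5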